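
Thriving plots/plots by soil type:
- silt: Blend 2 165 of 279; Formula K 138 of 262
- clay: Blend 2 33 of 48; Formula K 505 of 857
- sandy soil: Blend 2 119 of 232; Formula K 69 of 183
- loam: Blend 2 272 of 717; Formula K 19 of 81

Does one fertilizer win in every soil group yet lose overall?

Yes

Silt: Blend 2 165/279 = 59.1%, Formula K 138/262 = 52.7% → Blend 2
Clay: Blend 2 33/48 = 68.8%, Formula K 505/857 = 58.9% → Blend 2
Sandy soil: Blend 2 119/232 = 51.3%, Formula K 69/183 = 37.7% → Blend 2
Loam: Blend 2 272/717 = 37.9%, Formula K 19/81 = 23.5% → Blend 2
Overall: Blend 2 589/1276 = 46.2%, Formula K 731/1383 = 52.9% → Formula K
Blend 2 wins each soil group but Formula K wins overall — the comparison reverses. Blend 2's plots skew toward loam, which has a lower base rate.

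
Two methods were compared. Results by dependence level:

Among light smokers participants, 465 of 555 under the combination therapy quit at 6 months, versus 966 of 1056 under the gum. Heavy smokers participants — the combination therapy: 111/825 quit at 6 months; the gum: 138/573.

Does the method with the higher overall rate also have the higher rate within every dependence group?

Yes

Light smokers: the combination therapy 465/555 = 83.8%, the gum 966/1056 = 91.5% → the gum
Heavy smokers: the combination therapy 111/825 = 13.5%, the gum 138/573 = 24.1% → the gum
Overall: the combination therapy 576/1380 = 41.7%, the gum 1104/1629 = 67.8% → the gum
The gum wins overall and in every dependence group — no reversal.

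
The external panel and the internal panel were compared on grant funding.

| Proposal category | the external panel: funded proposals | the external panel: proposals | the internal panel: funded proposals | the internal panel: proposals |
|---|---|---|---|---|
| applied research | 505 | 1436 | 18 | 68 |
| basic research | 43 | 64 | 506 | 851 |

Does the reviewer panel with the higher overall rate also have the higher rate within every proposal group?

Applied research: the external panel 505/1436 = 35.2%, the internal panel 18/68 = 26.5% → the external panel
Basic research: the external panel 43/64 = 67.2%, the internal panel 506/851 = 59.5% → the external panel
Overall: the external panel 548/1500 = 36.5%, the internal panel 524/919 = 57.0% → the internal panel
The external panel wins each proposal group but the internal panel wins overall — the comparison reverses. The external panel's proposals skew toward applied research, which has a lower base rate.

No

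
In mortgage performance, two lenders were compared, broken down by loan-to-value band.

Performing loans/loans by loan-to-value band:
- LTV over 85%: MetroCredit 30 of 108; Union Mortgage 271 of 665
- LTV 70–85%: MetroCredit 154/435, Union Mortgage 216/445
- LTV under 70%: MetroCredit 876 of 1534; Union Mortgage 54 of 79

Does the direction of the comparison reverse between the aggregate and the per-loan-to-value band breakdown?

Yes

LTV over 85%: MetroCredit 30/108 = 27.8%, Union Mortgage 271/665 = 40.8% → Union Mortgage
LTV 70–85%: MetroCredit 154/435 = 35.4%, Union Mortgage 216/445 = 48.5% → Union Mortgage
LTV under 70%: MetroCredit 876/1534 = 57.1%, Union Mortgage 54/79 = 68.4% → Union Mortgage
Overall: MetroCredit 1060/2077 = 51.0%, Union Mortgage 541/1189 = 45.5% → MetroCredit
Union Mortgage wins each loan-to-value group but MetroCredit wins overall — the comparison reverses. Union Mortgage's loans skew toward LTV over 85%, which has a lower base rate.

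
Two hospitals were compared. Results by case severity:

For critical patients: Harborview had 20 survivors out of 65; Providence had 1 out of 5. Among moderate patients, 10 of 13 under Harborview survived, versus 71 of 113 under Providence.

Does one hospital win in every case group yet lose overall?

Critical: Harborview 20/65 = 30.8%, Providence 1/5 = 20.0% → Harborview
Moderate: Harborview 10/13 = 76.9%, Providence 71/113 = 62.8% → Harborview
Overall: Harborview 30/78 = 38.5%, Providence 72/118 = 61.0% → Providence
Harborview wins each case group but Providence wins overall — the comparison reverses. Harborview's patients skew toward critical, which has a lower base rate.

Yes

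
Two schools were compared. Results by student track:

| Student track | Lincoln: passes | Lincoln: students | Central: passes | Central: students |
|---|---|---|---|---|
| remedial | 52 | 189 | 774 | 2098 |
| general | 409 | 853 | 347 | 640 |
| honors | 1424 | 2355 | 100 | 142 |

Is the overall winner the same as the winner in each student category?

Remedial: Lincoln 52/189 = 27.5%, Central 774/2098 = 36.9% → Central
General: Lincoln 409/853 = 47.9%, Central 347/640 = 54.2% → Central
Honors: Lincoln 1424/2355 = 60.5%, Central 100/142 = 70.4% → Central
Overall: Lincoln 1885/3397 = 55.5%, Central 1221/2880 = 42.4% → Lincoln
Central wins each student group but Lincoln wins overall — the comparison reverses. Central's students skew toward remedial, which has a lower base rate.

No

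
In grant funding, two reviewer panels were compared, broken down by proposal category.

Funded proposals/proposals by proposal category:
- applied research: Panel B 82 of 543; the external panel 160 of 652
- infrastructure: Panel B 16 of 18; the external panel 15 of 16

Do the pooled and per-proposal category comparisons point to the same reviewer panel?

Applied research: Panel B 82/543 = 15.1%, the external panel 160/652 = 24.5% → the external panel
Infrastructure: Panel B 16/18 = 88.9%, the external panel 15/16 = 93.8% → the external panel
Overall: Panel B 98/561 = 17.5%, the external panel 175/668 = 26.2% → the external panel
The external panel wins overall and in every proposal group — no reversal.

Yes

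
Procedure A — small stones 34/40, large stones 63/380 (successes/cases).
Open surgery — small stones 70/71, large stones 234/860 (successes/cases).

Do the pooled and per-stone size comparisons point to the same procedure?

Small stones: Procedure A 34/40 = 85.0%, open surgery 70/71 = 98.6% → open surgery
Large stones: Procedure A 63/380 = 16.6%, open surgery 234/860 = 27.2% → open surgery
Overall: Procedure A 97/420 = 23.1%, open surgery 304/931 = 32.7% → open surgery
Open surgery wins overall and in every stone group — no reversal.

Yes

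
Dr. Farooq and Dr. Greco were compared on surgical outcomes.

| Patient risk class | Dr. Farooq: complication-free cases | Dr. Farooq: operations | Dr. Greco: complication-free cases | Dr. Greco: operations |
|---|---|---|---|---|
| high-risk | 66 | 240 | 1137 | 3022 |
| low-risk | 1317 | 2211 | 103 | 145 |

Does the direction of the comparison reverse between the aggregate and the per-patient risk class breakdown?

Yes

High-risk: Dr. Farooq 66/240 = 27.5%, Dr. Greco 1137/3022 = 37.6% → Dr. Greco
Low-risk: Dr. Farooq 1317/2211 = 59.6%, Dr. Greco 103/145 = 71.0% → Dr. Greco
Overall: Dr. Farooq 1383/2451 = 56.4%, Dr. Greco 1240/3167 = 39.2% → Dr. Farooq
Dr. Greco wins each patient risk group but Dr. Farooq wins overall — the comparison reverses. Dr. Greco's operations skew toward high-risk, which has a lower base rate.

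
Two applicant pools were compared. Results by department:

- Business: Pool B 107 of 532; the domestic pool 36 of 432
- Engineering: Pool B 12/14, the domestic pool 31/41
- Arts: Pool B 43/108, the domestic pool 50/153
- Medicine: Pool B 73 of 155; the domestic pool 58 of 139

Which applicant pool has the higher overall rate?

Pool B

Business: Pool B 107/532 = 20.1%, the domestic pool 36/432 = 8.3% → Pool B
Engineering: Pool B 12/14 = 85.7%, the domestic pool 31/41 = 75.6% → Pool B
Arts: Pool B 43/108 = 39.8%, the domestic pool 50/153 = 32.7% → Pool B
Medicine: Pool B 73/155 = 47.1%, the domestic pool 58/139 = 41.7% → Pool B
Overall: Pool B 235/809 = 29.0%, the domestic pool 175/765 = 22.9% → Pool B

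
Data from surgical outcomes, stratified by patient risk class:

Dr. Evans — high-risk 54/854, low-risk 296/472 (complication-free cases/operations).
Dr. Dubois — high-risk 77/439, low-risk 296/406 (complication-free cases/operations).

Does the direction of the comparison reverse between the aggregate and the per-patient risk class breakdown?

No

High-risk: Dr. Evans 54/854 = 6.3%, Dr. Dubois 77/439 = 17.5% → Dr. Dubois
Low-risk: Dr. Evans 296/472 = 62.7%, Dr. Dubois 296/406 = 72.9% → Dr. Dubois
Overall: Dr. Evans 350/1326 = 26.4%, Dr. Dubois 373/845 = 44.1% → Dr. Dubois
Dr. Dubois wins overall and in every patient risk group — no reversal.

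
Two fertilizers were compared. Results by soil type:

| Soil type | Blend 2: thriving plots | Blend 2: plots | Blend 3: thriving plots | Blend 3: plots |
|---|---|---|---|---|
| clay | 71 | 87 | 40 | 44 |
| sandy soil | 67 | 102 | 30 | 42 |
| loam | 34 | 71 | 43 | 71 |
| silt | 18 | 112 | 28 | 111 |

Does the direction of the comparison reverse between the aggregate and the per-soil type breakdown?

No

Clay: Blend 2 71/87 = 81.6%, Blend 3 40/44 = 90.9% → Blend 3
Sandy soil: Blend 2 67/102 = 65.7%, Blend 3 30/42 = 71.4% → Blend 3
Loam: Blend 2 34/71 = 47.9%, Blend 3 43/71 = 60.6% → Blend 3
Silt: Blend 2 18/112 = 16.1%, Blend 3 28/111 = 25.2% → Blend 3
Overall: Blend 2 190/372 = 51.1%, Blend 3 141/268 = 52.6% → Blend 3
Blend 3 wins overall and in every soil group — no reversal.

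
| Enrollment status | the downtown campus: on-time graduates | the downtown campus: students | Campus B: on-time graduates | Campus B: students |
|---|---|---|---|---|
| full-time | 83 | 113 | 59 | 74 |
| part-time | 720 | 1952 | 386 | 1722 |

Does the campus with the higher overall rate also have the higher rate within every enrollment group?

Full-time: the downtown campus 83/113 = 73.5%, Campus B 59/74 = 79.7% → Campus B
Part-time: the downtown campus 720/1952 = 36.9%, Campus B 386/1722 = 22.4% → the downtown campus
Overall: the downtown campus 803/2065 = 38.9%, Campus B 445/1796 = 24.8% → the downtown campus
Neither sweeps: the downtown campus wins 1 of 2 groups, Campus B wins 1. The downtown campus wins overall but not every group — no Simpson reversal.

No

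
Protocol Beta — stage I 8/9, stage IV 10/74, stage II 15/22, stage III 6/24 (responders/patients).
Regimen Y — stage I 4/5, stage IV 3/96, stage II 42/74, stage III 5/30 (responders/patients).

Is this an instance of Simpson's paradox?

Stage I: Protocol Beta 8/9 = 88.9%, Regimen Y 4/5 = 80.0% → Protocol Beta
Stage IV: Protocol Beta 10/74 = 13.5%, Regimen Y 3/96 = 3.1% → Protocol Beta
Stage II: Protocol Beta 15/22 = 68.2%, Regimen Y 42/74 = 56.8% → Protocol Beta
Stage III: Protocol Beta 6/24 = 25.0%, Regimen Y 5/30 = 16.7% → Protocol Beta
Overall: Protocol Beta 39/129 = 30.2%, Regimen Y 54/205 = 26.3% → Protocol Beta
Protocol Beta wins overall and in every disease group — no reversal.

No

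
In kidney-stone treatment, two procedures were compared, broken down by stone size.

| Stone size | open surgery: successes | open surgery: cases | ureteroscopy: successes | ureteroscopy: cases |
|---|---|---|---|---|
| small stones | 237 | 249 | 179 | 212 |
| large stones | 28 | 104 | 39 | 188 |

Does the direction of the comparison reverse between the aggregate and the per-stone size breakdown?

No

Small stones: open surgery 237/249 = 95.2%, ureteroscopy 179/212 = 84.4% → open surgery
Large stones: open surgery 28/104 = 26.9%, ureteroscopy 39/188 = 20.7% → open surgery
Overall: open surgery 265/353 = 75.1%, ureteroscopy 218/400 = 54.5% → open surgery
Open surgery wins overall and in every stone group — no reversal.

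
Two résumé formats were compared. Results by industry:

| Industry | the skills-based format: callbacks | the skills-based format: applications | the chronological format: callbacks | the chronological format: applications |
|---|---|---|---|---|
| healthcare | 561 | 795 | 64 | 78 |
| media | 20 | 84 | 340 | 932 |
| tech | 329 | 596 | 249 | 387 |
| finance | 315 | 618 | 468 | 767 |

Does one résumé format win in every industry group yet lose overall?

Yes

Healthcare: the skills-based format 561/795 = 70.6%, the chronological format 64/78 = 82.1% → the chronological format
Media: the skills-based format 20/84 = 23.8%, the chronological format 340/932 = 36.5% → the chronological format
Tech: the skills-based format 329/596 = 55.2%, the chronological format 249/387 = 64.3% → the chronological format
Finance: the skills-based format 315/618 = 51.0%, the chronological format 468/767 = 61.0% → the chronological format
Overall: the skills-based format 1225/2093 = 58.5%, the chronological format 1121/2164 = 51.8% → the skills-based format
The chronological format wins each industry group but the skills-based format wins overall — the comparison reverses. The chronological format's applications skew toward media, which has a lower base rate.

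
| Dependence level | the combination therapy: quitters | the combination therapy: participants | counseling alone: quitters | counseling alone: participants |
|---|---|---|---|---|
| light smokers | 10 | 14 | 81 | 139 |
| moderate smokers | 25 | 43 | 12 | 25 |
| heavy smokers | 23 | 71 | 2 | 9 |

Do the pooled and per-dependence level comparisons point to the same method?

No

Light smokers: the combination therapy 10/14 = 71.4%, counseling alone 81/139 = 58.3% → the combination therapy
Moderate smokers: the combination therapy 25/43 = 58.1%, counseling alone 12/25 = 48.0% → the combination therapy
Heavy smokers: the combination therapy 23/71 = 32.4%, counseling alone 2/9 = 22.2% → the combination therapy
Overall: the combination therapy 58/128 = 45.3%, counseling alone 95/173 = 54.9% → counseling alone
The combination therapy wins each dependence group but counseling alone wins overall — the comparison reverses. The combination therapy's participants skew toward heavy smokers, which has a lower base rate.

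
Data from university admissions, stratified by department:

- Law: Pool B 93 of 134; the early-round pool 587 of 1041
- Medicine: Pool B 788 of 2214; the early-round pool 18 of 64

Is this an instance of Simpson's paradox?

Yes

Law: Pool B 93/134 = 69.4%, the early-round pool 587/1041 = 56.4% → Pool B
Medicine: Pool B 788/2214 = 35.6%, the early-round pool 18/64 = 28.1% → Pool B
Overall: Pool B 881/2348 = 37.5%, the early-round pool 605/1105 = 54.8% → the early-round pool
Pool B wins each department group but the early-round pool wins overall — the comparison reverses. Pool B's applicants skew toward Medicine, which has a lower base rate.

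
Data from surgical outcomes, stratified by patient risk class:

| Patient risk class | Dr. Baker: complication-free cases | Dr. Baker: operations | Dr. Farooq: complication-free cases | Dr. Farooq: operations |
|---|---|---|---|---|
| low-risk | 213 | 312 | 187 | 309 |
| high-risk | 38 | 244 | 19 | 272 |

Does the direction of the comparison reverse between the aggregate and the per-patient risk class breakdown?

No

Low-risk: Dr. Baker 213/312 = 68.3%, Dr. Farooq 187/309 = 60.5% → Dr. Baker
High-risk: Dr. Baker 38/244 = 15.6%, Dr. Farooq 19/272 = 7.0% → Dr. Baker
Overall: Dr. Baker 251/556 = 45.1%, Dr. Farooq 206/581 = 35.5% → Dr. Baker
Dr. Baker wins overall and in every patient risk group — no reversal.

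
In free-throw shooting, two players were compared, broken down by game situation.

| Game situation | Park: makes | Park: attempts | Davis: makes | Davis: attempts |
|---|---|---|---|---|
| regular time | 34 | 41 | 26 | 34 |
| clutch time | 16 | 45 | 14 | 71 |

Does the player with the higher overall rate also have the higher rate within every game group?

Regular time: Park 34/41 = 82.9%, Davis 26/34 = 76.5% → Park
Clutch time: Park 16/45 = 35.6%, Davis 14/71 = 19.7% → Park
Overall: Park 50/86 = 58.1%, Davis 40/105 = 38.1% → Park
Park wins overall and in every game group — no reversal.

Yes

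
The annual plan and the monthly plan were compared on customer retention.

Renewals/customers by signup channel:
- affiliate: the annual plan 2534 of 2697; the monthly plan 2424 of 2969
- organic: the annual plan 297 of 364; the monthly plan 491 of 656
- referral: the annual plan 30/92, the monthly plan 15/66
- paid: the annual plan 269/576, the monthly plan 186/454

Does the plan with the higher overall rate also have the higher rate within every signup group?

Affiliate: the annual plan 2534/2697 = 94.0%, the monthly plan 2424/2969 = 81.6% → the annual plan
Organic: the annual plan 297/364 = 81.6%, the monthly plan 491/656 = 74.8% → the annual plan
Referral: the annual plan 30/92 = 32.6%, the monthly plan 15/66 = 22.7% → the annual plan
Paid: the annual plan 269/576 = 46.7%, the monthly plan 186/454 = 41.0% → the annual plan
Overall: the annual plan 3130/3729 = 83.9%, the monthly plan 3116/4145 = 75.2% → the annual plan
The annual plan wins overall and in every signup group — no reversal.

Yes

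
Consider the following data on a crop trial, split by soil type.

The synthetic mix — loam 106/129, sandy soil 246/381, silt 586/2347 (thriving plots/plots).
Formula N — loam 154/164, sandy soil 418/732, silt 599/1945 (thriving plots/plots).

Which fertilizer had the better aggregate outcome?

Loam: the synthetic mix 106/129 = 82.2%, Formula N 154/164 = 93.9% → Formula N
Sandy soil: the synthetic mix 246/381 = 64.6%, Formula N 418/732 = 57.1% → the synthetic mix
Silt: the synthetic mix 586/2347 = 25.0%, Formula N 599/1945 = 30.8% → Formula N
Overall: the synthetic mix 938/2857 = 32.8%, Formula N 1171/2841 = 41.2% → Formula N
(Neither sweeps every soil group, but Formula N has the higher pooled rate.)

Formula N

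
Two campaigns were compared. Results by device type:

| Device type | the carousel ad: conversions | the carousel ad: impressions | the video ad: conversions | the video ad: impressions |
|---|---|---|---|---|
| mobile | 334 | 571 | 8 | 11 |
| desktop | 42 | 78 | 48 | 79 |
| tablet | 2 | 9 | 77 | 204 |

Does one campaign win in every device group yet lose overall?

Yes

Mobile: the carousel ad 334/571 = 58.5%, the video ad 8/11 = 72.7% → the video ad
Desktop: the carousel ad 42/78 = 53.8%, the video ad 48/79 = 60.8% → the video ad
Tablet: the carousel ad 2/9 = 22.2%, the video ad 77/204 = 37.7% → the video ad
Overall: the carousel ad 378/658 = 57.4%, the video ad 133/294 = 45.2% → the carousel ad
The video ad wins each device group but the carousel ad wins overall — the comparison reverses. The video ad's impressions skew toward tablet, which has a lower base rate.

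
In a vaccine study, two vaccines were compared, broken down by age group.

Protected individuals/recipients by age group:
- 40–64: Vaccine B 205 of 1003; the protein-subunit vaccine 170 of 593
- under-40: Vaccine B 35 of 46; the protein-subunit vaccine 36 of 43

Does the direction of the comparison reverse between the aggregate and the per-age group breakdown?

No

40–64: Vaccine B 205/1003 = 20.4%, the protein-subunit vaccine 170/593 = 28.7% → the protein-subunit vaccine
Under-40: Vaccine B 35/46 = 76.1%, the protein-subunit vaccine 36/43 = 83.7% → the protein-subunit vaccine
Overall: Vaccine B 240/1049 = 22.9%, the protein-subunit vaccine 206/636 = 32.4% → the protein-subunit vaccine
The protein-subunit vaccine wins overall and in every age group — no reversal.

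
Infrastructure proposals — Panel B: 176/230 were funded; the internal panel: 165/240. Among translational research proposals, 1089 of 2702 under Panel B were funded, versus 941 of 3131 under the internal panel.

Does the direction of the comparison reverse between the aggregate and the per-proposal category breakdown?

Infrastructure: Panel B 176/230 = 76.5%, the internal panel 165/240 = 68.8% → Panel B
Translational research: Panel B 1089/2702 = 40.3%, the internal panel 941/3131 = 30.1% → Panel B
Overall: Panel B 1265/2932 = 43.1%, the internal panel 1106/3371 = 32.8% → Panel B
Panel B wins overall and in every proposal group — no reversal.

No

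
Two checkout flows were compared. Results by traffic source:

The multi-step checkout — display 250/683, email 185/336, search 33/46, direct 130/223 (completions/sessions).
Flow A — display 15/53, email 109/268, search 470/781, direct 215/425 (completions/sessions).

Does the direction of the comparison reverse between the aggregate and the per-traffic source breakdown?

Yes

Display: the multi-step checkout 250/683 = 36.6%, Flow A 15/53 = 28.3% → the multi-step checkout
Email: the multi-step checkout 185/336 = 55.1%, Flow A 109/268 = 40.7% → the multi-step checkout
Search: the multi-step checkout 33/46 = 71.7%, Flow A 470/781 = 60.2% → the multi-step checkout
Direct: the multi-step checkout 130/223 = 58.3%, Flow A 215/425 = 50.6% → the multi-step checkout
Overall: the multi-step checkout 598/1288 = 46.4%, Flow A 809/1527 = 53.0% → Flow A
The multi-step checkout wins each traffic group but Flow A wins overall — the comparison reverses. The multi-step checkout's sessions skew toward display, which has a lower base rate.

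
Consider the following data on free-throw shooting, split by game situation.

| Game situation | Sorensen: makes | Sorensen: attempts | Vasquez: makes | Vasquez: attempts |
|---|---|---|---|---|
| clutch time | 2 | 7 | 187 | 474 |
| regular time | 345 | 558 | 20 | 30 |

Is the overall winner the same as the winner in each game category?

No

Clutch time: Sorensen 2/7 = 28.6%, Vasquez 187/474 = 39.5% → Vasquez
Regular time: Sorensen 345/558 = 61.8%, Vasquez 20/30 = 66.7% → Vasquez
Overall: Sorensen 347/565 = 61.4%, Vasquez 207/504 = 41.1% → Sorensen
Vasquez wins each game group but Sorensen wins overall — the comparison reverses. Vasquez's attempts skew toward clutch time, which has a lower base rate.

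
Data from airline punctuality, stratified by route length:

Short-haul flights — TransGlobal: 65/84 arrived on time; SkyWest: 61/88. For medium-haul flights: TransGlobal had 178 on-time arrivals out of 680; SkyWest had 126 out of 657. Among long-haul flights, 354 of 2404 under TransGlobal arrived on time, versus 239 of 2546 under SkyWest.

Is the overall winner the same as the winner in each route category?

Yes

Short-haul: TransGlobal 65/84 = 77.4%, SkyWest 61/88 = 69.3% → TransGlobal
Medium-haul: TransGlobal 178/680 = 26.2%, SkyWest 126/657 = 19.2% → TransGlobal
Long-haul: TransGlobal 354/2404 = 14.7%, SkyWest 239/2546 = 9.4% → TransGlobal
Overall: TransGlobal 597/3168 = 18.8%, SkyWest 426/3291 = 12.9% → TransGlobal
TransGlobal wins overall and in every route group — no reversal.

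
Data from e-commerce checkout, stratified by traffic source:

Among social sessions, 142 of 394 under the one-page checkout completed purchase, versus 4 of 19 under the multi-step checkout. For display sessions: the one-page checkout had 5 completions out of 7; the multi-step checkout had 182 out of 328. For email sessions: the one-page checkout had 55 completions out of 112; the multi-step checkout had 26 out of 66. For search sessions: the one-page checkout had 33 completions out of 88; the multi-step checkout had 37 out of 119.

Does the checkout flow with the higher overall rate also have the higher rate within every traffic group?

No

Social: the one-page checkout 142/394 = 36.0%, the multi-step checkout 4/19 = 21.1% → the one-page checkout
Display: the one-page checkout 5/7 = 71.4%, the multi-step checkout 182/328 = 55.5% → the one-page checkout
Email: the one-page checkout 55/112 = 49.1%, the multi-step checkout 26/66 = 39.4% → the one-page checkout
Search: the one-page checkout 33/88 = 37.5%, the multi-step checkout 37/119 = 31.1% → the one-page checkout
Overall: the one-page checkout 235/601 = 39.1%, the multi-step checkout 249/532 = 46.8% → the multi-step checkout
The one-page checkout wins each traffic group but the multi-step checkout wins overall — the comparison reverses. The one-page checkout's sessions skew toward social, which has a lower base rate.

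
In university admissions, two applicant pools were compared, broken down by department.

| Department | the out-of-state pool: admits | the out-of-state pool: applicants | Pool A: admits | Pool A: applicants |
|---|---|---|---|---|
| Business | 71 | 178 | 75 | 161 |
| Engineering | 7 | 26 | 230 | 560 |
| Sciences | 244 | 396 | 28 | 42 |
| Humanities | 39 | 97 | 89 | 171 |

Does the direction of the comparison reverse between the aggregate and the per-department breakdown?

Yes

Business: the out-of-state pool 71/178 = 39.9%, Pool A 75/161 = 46.6% → Pool A
Engineering: the out-of-state pool 7/26 = 26.9%, Pool A 230/560 = 41.1% → Pool A
Sciences: the out-of-state pool 244/396 = 61.6%, Pool A 28/42 = 66.7% → Pool A
Humanities: the out-of-state pool 39/97 = 40.2%, Pool A 89/171 = 52.0% → Pool A
Overall: the out-of-state pool 361/697 = 51.8%, Pool A 422/934 = 45.2% → the out-of-state pool
Pool A wins each department group but the out-of-state pool wins overall — the comparison reverses. Pool A's applicants skew toward Engineering, which has a lower base rate.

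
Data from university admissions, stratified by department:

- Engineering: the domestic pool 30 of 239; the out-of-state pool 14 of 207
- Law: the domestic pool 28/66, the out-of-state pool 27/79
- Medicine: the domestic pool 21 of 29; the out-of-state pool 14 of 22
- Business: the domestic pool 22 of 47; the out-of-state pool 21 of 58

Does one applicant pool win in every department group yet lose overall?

Engineering: the domestic pool 30/239 = 12.6%, the out-of-state pool 14/207 = 6.8% → the domestic pool
Law: the domestic pool 28/66 = 42.4%, the out-of-state pool 27/79 = 34.2% → the domestic pool
Medicine: the domestic pool 21/29 = 72.4%, the out-of-state pool 14/22 = 63.6% → the domestic pool
Business: the domestic pool 22/47 = 46.8%, the out-of-state pool 21/58 = 36.2% → the domestic pool
Overall: the domestic pool 101/381 = 26.5%, the out-of-state pool 76/366 = 20.8% → the domestic pool
The domestic pool wins overall and in every department group — no reversal.

No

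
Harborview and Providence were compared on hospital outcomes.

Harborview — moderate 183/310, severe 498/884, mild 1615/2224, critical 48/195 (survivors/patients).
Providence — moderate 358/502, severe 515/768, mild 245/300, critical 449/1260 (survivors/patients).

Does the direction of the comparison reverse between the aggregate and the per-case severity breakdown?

Moderate: Harborview 183/310 = 59.0%, Providence 358/502 = 71.3% → Providence
Severe: Harborview 498/884 = 56.3%, Providence 515/768 = 67.1% → Providence
Mild: Harborview 1615/2224 = 72.6%, Providence 245/300 = 81.7% → Providence
Critical: Harborview 48/195 = 24.6%, Providence 449/1260 = 35.6% → Providence
Overall: Harborview 2344/3613 = 64.9%, Providence 1567/2830 = 55.4% → Harborview
Providence wins each case group but Harborview wins overall — the comparison reverses. Providence's patients skew toward critical, which has a lower base rate.

Yes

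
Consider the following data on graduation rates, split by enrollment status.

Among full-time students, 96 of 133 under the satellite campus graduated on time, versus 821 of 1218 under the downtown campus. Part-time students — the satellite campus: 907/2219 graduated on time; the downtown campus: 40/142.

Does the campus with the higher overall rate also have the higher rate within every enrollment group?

No

Full-time: the satellite campus 96/133 = 72.2%, the downtown campus 821/1218 = 67.4% → the satellite campus
Part-time: the satellite campus 907/2219 = 40.9%, the downtown campus 40/142 = 28.2% → the satellite campus
Overall: the satellite campus 1003/2352 = 42.6%, the downtown campus 861/1360 = 63.3% → the downtown campus
The satellite campus wins each enrollment group but the downtown campus wins overall — the comparison reverses. The satellite campus's students skew toward part-time, which has a lower base rate.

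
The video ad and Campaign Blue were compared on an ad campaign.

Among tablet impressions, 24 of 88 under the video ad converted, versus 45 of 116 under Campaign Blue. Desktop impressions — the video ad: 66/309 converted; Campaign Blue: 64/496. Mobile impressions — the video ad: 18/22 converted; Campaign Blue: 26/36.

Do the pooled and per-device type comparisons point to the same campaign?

Tablet: the video ad 24/88 = 27.3%, Campaign Blue 45/116 = 38.8% → Campaign Blue
Desktop: the video ad 66/309 = 21.4%, Campaign Blue 64/496 = 12.9% → the video ad
Mobile: the video ad 18/22 = 81.8%, Campaign Blue 26/36 = 72.2% → the video ad
Overall: the video ad 108/419 = 25.8%, Campaign Blue 135/648 = 20.8% → the video ad
Neither sweeps: the video ad wins 2 of 3 groups, Campaign Blue wins 1. The video ad wins overall but not every group — no Simpson reversal.

No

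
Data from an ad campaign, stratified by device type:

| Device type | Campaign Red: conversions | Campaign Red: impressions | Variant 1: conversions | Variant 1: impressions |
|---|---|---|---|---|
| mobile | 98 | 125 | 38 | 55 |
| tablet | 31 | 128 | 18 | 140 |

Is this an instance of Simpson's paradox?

Mobile: Campaign Red 98/125 = 78.4%, Variant 1 38/55 = 69.1% → Campaign Red
Tablet: Campaign Red 31/128 = 24.2%, Variant 1 18/140 = 12.9% → Campaign Red
Overall: Campaign Red 129/253 = 51.0%, Variant 1 56/195 = 28.7% → Campaign Red
Campaign Red wins overall and in every device group — no reversal.

No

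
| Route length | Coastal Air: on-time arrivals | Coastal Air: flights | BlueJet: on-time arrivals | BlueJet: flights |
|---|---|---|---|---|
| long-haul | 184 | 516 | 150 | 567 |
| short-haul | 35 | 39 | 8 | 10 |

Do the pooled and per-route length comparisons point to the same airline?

Long-haul: Coastal Air 184/516 = 35.7%, BlueJet 150/567 = 26.5% → Coastal Air
Short-haul: Coastal Air 35/39 = 89.7%, BlueJet 8/10 = 80.0% → Coastal Air
Overall: Coastal Air 219/555 = 39.5%, BlueJet 158/577 = 27.4% → Coastal Air
Coastal Air wins overall and in every route group — no reversal.

Yes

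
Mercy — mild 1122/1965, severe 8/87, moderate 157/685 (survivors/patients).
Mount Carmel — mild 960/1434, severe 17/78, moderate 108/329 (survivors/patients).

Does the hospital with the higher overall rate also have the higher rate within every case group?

Yes

Mild: Mercy 1122/1965 = 57.1%, Mount Carmel 960/1434 = 66.9% → Mount Carmel
Severe: Mercy 8/87 = 9.2%, Mount Carmel 17/78 = 21.8% → Mount Carmel
Moderate: Mercy 157/685 = 22.9%, Mount Carmel 108/329 = 32.8% → Mount Carmel
Overall: Mercy 1287/2737 = 47.0%, Mount Carmel 1085/1841 = 58.9% → Mount Carmel
Mount Carmel wins overall and in every case group — no reversal.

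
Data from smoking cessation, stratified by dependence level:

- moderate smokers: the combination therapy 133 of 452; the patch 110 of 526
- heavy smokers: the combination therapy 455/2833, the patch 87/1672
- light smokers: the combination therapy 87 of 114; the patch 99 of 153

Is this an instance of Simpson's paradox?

Moderate smokers: the combination therapy 133/452 = 29.4%, the patch 110/526 = 20.9% → the combination therapy
Heavy smokers: the combination therapy 455/2833 = 16.1%, the patch 87/1672 = 5.2% → the combination therapy
Light smokers: the combination therapy 87/114 = 76.3%, the patch 99/153 = 64.7% → the combination therapy
Overall: the combination therapy 675/3399 = 19.9%, the patch 296/2351 = 12.6% → the combination therapy
The combination therapy wins overall and in every dependence group — no reversal.

No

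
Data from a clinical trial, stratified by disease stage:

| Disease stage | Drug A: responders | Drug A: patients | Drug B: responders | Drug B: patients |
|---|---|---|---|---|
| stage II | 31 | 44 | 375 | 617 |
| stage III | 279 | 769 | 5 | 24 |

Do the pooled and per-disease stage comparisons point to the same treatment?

No

Stage II: Drug A 31/44 = 70.5%, Drug B 375/617 = 60.8% → Drug A
Stage III: Drug A 279/769 = 36.3%, Drug B 5/24 = 20.8% → Drug A
Overall: Drug A 310/813 = 38.1%, Drug B 380/641 = 59.3% → Drug B
Drug A wins each disease group but Drug B wins overall — the comparison reverses. Drug A's patients skew toward stage III, which has a lower base rate.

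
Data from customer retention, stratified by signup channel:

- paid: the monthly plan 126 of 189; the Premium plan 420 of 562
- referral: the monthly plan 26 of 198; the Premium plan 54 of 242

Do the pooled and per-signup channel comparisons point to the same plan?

Yes

Paid: the monthly plan 126/189 = 66.7%, the Premium plan 420/562 = 74.7% → the Premium plan
Referral: the monthly plan 26/198 = 13.1%, the Premium plan 54/242 = 22.3% → the Premium plan
Overall: the monthly plan 152/387 = 39.3%, the Premium plan 474/804 = 59.0% → the Premium plan
The Premium plan wins overall and in every signup group — no reversal.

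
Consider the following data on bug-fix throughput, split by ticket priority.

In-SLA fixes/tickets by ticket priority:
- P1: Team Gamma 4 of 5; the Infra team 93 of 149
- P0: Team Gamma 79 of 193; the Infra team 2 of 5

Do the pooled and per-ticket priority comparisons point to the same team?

No

P1: Team Gamma 4/5 = 80.0%, the Infra team 93/149 = 62.4% → Team Gamma
P0: Team Gamma 79/193 = 40.9%, the Infra team 2/5 = 40.0% → Team Gamma
Overall: Team Gamma 83/198 = 41.9%, the Infra team 95/154 = 61.7% → the Infra team
Team Gamma wins each ticket group but the Infra team wins overall — the comparison reverses. Team Gamma's tickets skew toward P0, which has a lower base rate.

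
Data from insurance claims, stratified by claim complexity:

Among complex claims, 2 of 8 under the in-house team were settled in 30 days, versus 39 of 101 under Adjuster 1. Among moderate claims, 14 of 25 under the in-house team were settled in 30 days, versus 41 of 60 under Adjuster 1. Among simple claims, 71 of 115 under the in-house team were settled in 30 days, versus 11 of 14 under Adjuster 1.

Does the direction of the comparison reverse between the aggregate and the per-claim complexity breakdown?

Yes

Complex: the in-house team 2/8 = 25.0%, Adjuster 1 39/101 = 38.6% → Adjuster 1
Moderate: the in-house team 14/25 = 56.0%, Adjuster 1 41/60 = 68.3% → Adjuster 1
Simple: the in-house team 71/115 = 61.7%, Adjuster 1 11/14 = 78.6% → Adjuster 1
Overall: the in-house team 87/148 = 58.8%, Adjuster 1 91/175 = 52.0% → the in-house team
Adjuster 1 wins each claim group but the in-house team wins overall — the comparison reverses. Adjuster 1's claims skew toward complex, which has a lower base rate.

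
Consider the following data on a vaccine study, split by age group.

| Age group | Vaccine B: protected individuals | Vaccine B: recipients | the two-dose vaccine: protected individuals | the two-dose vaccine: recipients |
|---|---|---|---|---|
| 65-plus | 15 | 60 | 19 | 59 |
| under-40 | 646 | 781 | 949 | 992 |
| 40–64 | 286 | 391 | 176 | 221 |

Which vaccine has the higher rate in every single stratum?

the two-dose vaccine

65-plus: Vaccine B 15/60 = 25.0%, the two-dose vaccine 19/59 = 32.2% → the two-dose vaccine
Under-40: Vaccine B 646/781 = 82.7%, the two-dose vaccine 949/992 = 95.7% → the two-dose vaccine
40–64: Vaccine B 286/391 = 73.1%, the two-dose vaccine 176/221 = 79.6% → the two-dose vaccine
The two-dose vaccine has the higher rate in all 3 groups.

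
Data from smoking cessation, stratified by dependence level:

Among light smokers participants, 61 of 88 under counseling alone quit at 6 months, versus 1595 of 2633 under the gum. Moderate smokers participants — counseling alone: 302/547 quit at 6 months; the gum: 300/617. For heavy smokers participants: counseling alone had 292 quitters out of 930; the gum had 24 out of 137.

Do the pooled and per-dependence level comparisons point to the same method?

No

Light smokers: counseling alone 61/88 = 69.3%, the gum 1595/2633 = 60.6% → counseling alone
Moderate smokers: counseling alone 302/547 = 55.2%, the gum 300/617 = 48.6% → counseling alone
Heavy smokers: counseling alone 292/930 = 31.4%, the gum 24/137 = 17.5% → counseling alone
Overall: counseling alone 655/1565 = 41.9%, the gum 1919/3387 = 56.7% → the gum
Counseling alone wins each dependence group but the gum wins overall — the comparison reverses. Counseling alone's participants skew toward heavy smokers, which has a lower base rate.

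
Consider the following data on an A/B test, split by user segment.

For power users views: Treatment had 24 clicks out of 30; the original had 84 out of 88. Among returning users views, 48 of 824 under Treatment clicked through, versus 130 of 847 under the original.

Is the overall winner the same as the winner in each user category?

Power users: Treatment 24/30 = 80.0%, the original 84/88 = 95.5% → the original
Returning users: Treatment 48/824 = 5.8%, the original 130/847 = 15.3% → the original
Overall: Treatment 72/854 = 8.4%, the original 214/935 = 22.9% → the original
The original wins overall and in every user group — no reversal.

Yes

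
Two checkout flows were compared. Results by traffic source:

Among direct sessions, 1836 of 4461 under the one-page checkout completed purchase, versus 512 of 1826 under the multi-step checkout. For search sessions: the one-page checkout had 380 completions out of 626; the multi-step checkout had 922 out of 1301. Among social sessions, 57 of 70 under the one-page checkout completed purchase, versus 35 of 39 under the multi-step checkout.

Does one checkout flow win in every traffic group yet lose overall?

No

Direct: the one-page checkout 1836/4461 = 41.2%, the multi-step checkout 512/1826 = 28.0% → the one-page checkout
Search: the one-page checkout 380/626 = 60.7%, the multi-step checkout 922/1301 = 70.9% → the multi-step checkout
Social: the one-page checkout 57/70 = 81.4%, the multi-step checkout 35/39 = 89.7% → the multi-step checkout
Overall: the one-page checkout 2273/5157 = 44.1%, the multi-step checkout 1469/3166 = 46.4% → the multi-step checkout
Neither sweeps: the one-page checkout wins 1 of 3 groups, the multi-step checkout wins 2. The multi-step checkout wins overall but not every group — no Simpson reversal.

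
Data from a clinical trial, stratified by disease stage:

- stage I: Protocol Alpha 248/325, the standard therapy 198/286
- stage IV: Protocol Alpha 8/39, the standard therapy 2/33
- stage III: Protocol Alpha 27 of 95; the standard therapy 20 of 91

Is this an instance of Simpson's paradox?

Stage I: Protocol Alpha 248/325 = 76.3%, the standard therapy 198/286 = 69.2% → Protocol Alpha
Stage IV: Protocol Alpha 8/39 = 20.5%, the standard therapy 2/33 = 6.1% → Protocol Alpha
Stage III: Protocol Alpha 27/95 = 28.4%, the standard therapy 20/91 = 22.0% → Protocol Alpha
Overall: Protocol Alpha 283/459 = 61.7%, the standard therapy 220/410 = 53.7% → Protocol Alpha
Protocol Alpha wins overall and in every disease group — no reversal.

No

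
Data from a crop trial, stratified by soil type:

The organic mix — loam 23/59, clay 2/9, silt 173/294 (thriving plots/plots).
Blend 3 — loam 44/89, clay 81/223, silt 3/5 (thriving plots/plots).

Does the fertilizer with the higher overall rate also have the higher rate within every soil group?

Loam: the organic mix 23/59 = 39.0%, Blend 3 44/89 = 49.4% → Blend 3
Clay: the organic mix 2/9 = 22.2%, Blend 3 81/223 = 36.3% → Blend 3
Silt: the organic mix 173/294 = 58.8%, Blend 3 3/5 = 60.0% → Blend 3
Overall: the organic mix 198/362 = 54.7%, Blend 3 128/317 = 40.4% → the organic mix
Blend 3 wins each soil group but the organic mix wins overall — the comparison reverses. Blend 3's plots skew toward clay, which has a lower base rate.

No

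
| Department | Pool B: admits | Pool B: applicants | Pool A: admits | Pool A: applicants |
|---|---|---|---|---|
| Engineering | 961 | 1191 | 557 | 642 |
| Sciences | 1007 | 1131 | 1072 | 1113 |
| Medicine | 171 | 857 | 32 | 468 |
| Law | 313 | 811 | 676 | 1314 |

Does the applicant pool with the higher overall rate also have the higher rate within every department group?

No

Engineering: Pool B 961/1191 = 80.7%, Pool A 557/642 = 86.8% → Pool A
Sciences: Pool B 1007/1131 = 89.0%, Pool A 1072/1113 = 96.3% → Pool A
Medicine: Pool B 171/857 = 20.0%, Pool A 32/468 = 6.8% → Pool B
Law: Pool B 313/811 = 38.6%, Pool A 676/1314 = 51.4% → Pool A
Overall: Pool B 2452/3990 = 61.5%, Pool A 2337/3537 = 66.1% → Pool A
Neither sweeps: Pool B wins 1 of 4 groups, Pool A wins 3. Pool A wins overall but not every group — no Simpson reversal.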